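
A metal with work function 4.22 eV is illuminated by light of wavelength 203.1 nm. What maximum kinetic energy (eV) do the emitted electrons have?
1.8846 eV

Using Einstein's photoelectric equation: KE_max = hf - φ = hc/λ - φ

First, calculate the photon energy:
E_photon = hc/λ = (6.626×10⁻³⁴ J·s)(3×10⁸ m/s) / (203.1×10⁻⁹ m)
E_photon = 6.1046 eV

Then, the maximum kinetic energy:
KE_max = E_photon - φ = 6.1046 eV - 4.22 eV = 1.8846 eV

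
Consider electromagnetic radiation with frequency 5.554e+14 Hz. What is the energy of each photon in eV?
2.2969 eV

Using E = hf:

E = hf = (6.626×10⁻³⁴ J·s)(5.554e+14 Hz)
E = 2.2969 eV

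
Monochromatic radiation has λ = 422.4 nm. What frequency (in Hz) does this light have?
7.0974e+14 Hz

Using the wave equation: c = fλ

Solving for frequency:
f = c/λ = (3×10⁸ m/s) / (422.4×10⁻⁹ m)
f = 7.0974e+14 Hz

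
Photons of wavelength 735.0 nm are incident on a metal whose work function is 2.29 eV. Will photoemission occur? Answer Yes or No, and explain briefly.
No

For photoemission, the photon energy must exceed the work function.

Photon energy: E = hc/λ = 1.6869 eV
Work function: φ = 2.29 eV

Since E_photon (1.6869 eV) < φ (2.29 eV), photoemission will NOT occur.
The threshold wavelength is λ₀ = hc/φ = 541.4 nm.
Since 735.0 nm > 541.4 nm, the photons lack sufficient energy.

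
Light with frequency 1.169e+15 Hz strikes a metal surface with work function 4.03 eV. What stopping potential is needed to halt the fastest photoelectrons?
0.8046 V

The stopping potential V_s satisfies: eV_s = KE_max

First, find KE_max using Einstein's equation:
E_photon = hf = (6.626×10⁻³⁴ J·s)(1.169e+15 Hz) = 4.8346 eV
KE_max = E_photon - φ = 4.8346 - 4.03 = 0.8046 eV

Since eV_s = KE_max:
V_s = KE_max/e = 0.8046 V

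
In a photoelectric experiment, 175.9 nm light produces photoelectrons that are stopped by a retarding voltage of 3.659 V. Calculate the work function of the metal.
3.39 eV

The stopping potential gives the maximum kinetic energy: KE_max = eV_s = 3.659 eV

From Einstein's photoelectric equation: KE_max = hc/λ - φ
Rearranging: φ = hc/λ - KE_max

Calculate photon energy:
E_photon = hc/λ = (6.626×10⁻³⁴ J·s)(3×10⁸ m/s) / (175.9×10⁻⁹ m) = 7.0486 eV

Therefore:
φ = 7.0486 - 3.659 = 3.39 eV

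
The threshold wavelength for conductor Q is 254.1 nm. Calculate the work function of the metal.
4.88 eV

At the threshold wavelength, photon energy equals work function:
φ = hc/λ₀

Calculating:
φ = (6.626×10⁻³⁴ J·s)(3×10⁸ m/s) / (254.1×10⁻⁹ m)
φ = 4.88 eV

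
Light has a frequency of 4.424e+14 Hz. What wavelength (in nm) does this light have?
677.65 nm

Using the wave equation: c = fλ

Solving for wavelength:
λ = c/f = (3×10⁸ m/s) / (4.424e+14 Hz)
λ = 677.65 nm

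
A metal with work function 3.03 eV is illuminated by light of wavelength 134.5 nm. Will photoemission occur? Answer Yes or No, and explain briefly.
Yes

For photoemission, the photon energy must exceed the work function.

Photon energy: E = hc/λ = 9.2182 eV
Work function: φ = 3.03 eV

Since E_photon (9.2182 eV) > φ (3.03 eV), photoemission WILL occur.
The threshold wavelength is λ₀ = hc/φ = 409.2 nm.
Since 134.5 nm < 409.2 nm, the light has sufficient energy.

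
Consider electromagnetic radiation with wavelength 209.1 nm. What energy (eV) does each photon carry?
5.9294 eV

Using E = hf = hc/λ:

E = hc/λ = (6.626×10⁻³⁴ J·s)(3×10⁸ m/s) / (209.1×10⁻⁹ m)
E = 5.9294 eV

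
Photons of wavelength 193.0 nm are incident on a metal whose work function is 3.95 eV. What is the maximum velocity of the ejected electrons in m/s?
9.3289e+05 m/s

First, find the maximum kinetic energy:
E_photon = hc/λ = 6.4241 eV
KE_max = E_photon - φ = 6.4241 - 3.95 = 2.4741 eV

Convert to Joules: KE_max = 2.4741 × 1.602×10⁻¹⁹ J = 3.9639e-19 J

Then use KE = ½mv² to find velocity:
v = √(2·KE/m) = √(2 × 3.9639e-19 J / 9.109e-31 kg)
v = 9.3289e+05 m/s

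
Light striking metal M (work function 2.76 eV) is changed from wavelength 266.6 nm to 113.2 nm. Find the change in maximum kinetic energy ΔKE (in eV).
6.3021 eV

Using Einstein's equation: KE_max = hc/λ - φ

For λ₁ = 266.6 nm:
KE₁ = hc/λ₁ - φ = 4.6506 - 2.76 = 1.8906 eV

For λ₂ = 113.2 nm:
KE₂ = hc/λ₂ - φ = 10.9527 - 2.76 = 8.1927 eV

Change in KE:
ΔKE = KE₂ - KE₁ = 8.1927 - 1.8906 = 6.3021 eV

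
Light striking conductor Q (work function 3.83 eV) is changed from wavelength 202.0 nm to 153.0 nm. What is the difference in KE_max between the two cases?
1.9657 eV

Using Einstein's equation: KE_max = hc/λ - φ

For λ₁ = 202.0 nm:
KE₁ = hc/λ₁ - φ = 6.1378 - 3.83 = 2.3078 eV

For λ₂ = 153.0 nm:
KE₂ = hc/λ₂ - φ = 8.1035 - 3.83 = 4.2735 eV

Change in KE:
ΔKE = KE₂ - KE₁ = 4.2735 - 2.3078 = 1.9657 eV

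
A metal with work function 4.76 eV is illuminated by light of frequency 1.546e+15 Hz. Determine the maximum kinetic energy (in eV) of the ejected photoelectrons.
1.6337 eV

Using Einstein's photoelectric equation: KE_max = hf - φ

First, calculate the photon energy:
E_photon = hf = (6.626×10⁻³⁴ J·s)(1.546e+15 Hz)
E_photon = 6.3937 eV

Then, the maximum kinetic energy:
KE_max = E_photon - φ = 6.3937 eV - 4.76 eV = 1.6337 eV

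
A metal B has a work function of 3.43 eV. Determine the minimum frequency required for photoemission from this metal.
8.2937e+14 Hz

The threshold frequency is when the photon energy equals the work function:
hf₀ = φ

Solving for f₀:
f₀ = φ/h = (3.43 eV × 1.602×10⁻¹⁹ J/eV) / (6.626×10⁻³⁴ J·s)
f₀ = 8.2937e+14 Hz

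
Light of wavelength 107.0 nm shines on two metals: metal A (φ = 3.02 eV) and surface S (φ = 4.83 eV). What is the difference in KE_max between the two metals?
1.8100 eV

Using KE_max = hc/λ - φ for each metal:

Photon energy: E = hc/λ = 11.5873 eV

For metal A (φ₁ = 3.02 eV):
KE₁ = E - φ₁ = 11.5873 - 3.02 = 8.5673 eV

For surface S (φ₂ = 4.83 eV):
KE₂ = E - φ₂ = 11.5873 - 4.83 = 6.7573 eV

Difference:
ΔKE = KE₁ - KE₂ = 8.5673 - 6.7573 = 1.8100 eV

Note: The difference equals the difference in work functions: 4.83 - 3.02 = 1.81 eV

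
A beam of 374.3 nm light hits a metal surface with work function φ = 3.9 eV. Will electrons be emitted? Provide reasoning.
No

For photoemission, the photon energy must exceed the work function.

Photon energy: E = hc/λ = 3.3124 eV
Work function: φ = 3.9 eV

Since E_photon (3.3124 eV) < φ (3.9 eV), photoemission will NOT occur.
The threshold wavelength is λ₀ = hc/φ = 317.9 nm.
Since 374.3 nm > 317.9 nm, the photons lack sufficient energy.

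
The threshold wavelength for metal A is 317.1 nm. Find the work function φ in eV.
3.91 eV

At the threshold wavelength, photon energy equals work function:
φ = hc/λ₀

Calculating:
φ = (6.626×10⁻³⁴ J·s)(3×10⁸ m/s) / (317.1×10⁻⁹ m)
φ = 3.91 eV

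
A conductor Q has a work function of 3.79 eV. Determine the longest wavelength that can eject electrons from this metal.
327.14 nm

The threshold wavelength is when the photon energy equals the work function:
hc/λ₀ = φ

Solving for λ₀:
λ₀ = hc/φ = (6.626×10⁻³⁴ J·s)(3×10⁸ m/s) / (3.79 eV × 1.602×10⁻¹⁹ J/eV)
λ₀ = 327.14 nm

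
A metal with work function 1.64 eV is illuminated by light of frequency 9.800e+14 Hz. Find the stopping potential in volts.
2.4130 V

The stopping potential V_s satisfies: eV_s = KE_max

First, find KE_max using Einstein's equation:
E_photon = hf = (6.626×10⁻³⁴ J·s)(9.800e+14 Hz) = 4.0530 eV
KE_max = E_photon - φ = 4.0530 - 1.64 = 2.4130 eV

Since eV_s = KE_max:
V_s = KE_max/e = 2.4130 V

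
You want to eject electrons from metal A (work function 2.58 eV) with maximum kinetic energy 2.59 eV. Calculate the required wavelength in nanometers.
239.81 nm

From Einstein's equation: KE_max = hc/λ - φ

Rearranging for λ:
hc/λ = KE_max + φ
λ = hc/(KE_max + φ)

Required photon energy:
E_photon = KE_max + φ = 2.59 + 2.58 = 5.17 eV

Required wavelength:
λ = hc/E_photon = (6.626×10⁻³⁴)(3×10⁸) / (5.17 × 1.602×10⁻¹⁹)
λ = 239.81 nm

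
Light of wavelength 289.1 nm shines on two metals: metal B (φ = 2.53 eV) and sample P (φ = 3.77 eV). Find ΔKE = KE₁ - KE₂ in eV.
1.2400 eV

Using KE_max = hc/λ - φ for each metal:

Photon energy: E = hc/λ = 4.2886 eV

For metal B (φ₁ = 2.53 eV):
KE₁ = E - φ₁ = 4.2886 - 2.53 = 1.7586 eV

For sample P (φ₂ = 3.77 eV):
KE₂ = E - φ₂ = 4.2886 - 3.77 = 0.5186 eV

Difference:
ΔKE = KE₁ - KE₂ = 1.7586 - 0.5186 = 1.2400 eV

Note: The difference equals the difference in work functions: 3.77 - 2.53 = 1.24 eV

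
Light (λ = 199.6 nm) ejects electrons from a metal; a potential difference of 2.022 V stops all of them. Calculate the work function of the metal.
4.19 eV

The stopping potential gives the maximum kinetic energy: KE_max = eV_s = 2.022 eV

From Einstein's photoelectric equation: KE_max = hc/λ - φ
Rearranging: φ = hc/λ - KE_max

Calculate photon energy:
E_photon = hc/λ = (6.626×10⁻³⁴ J·s)(3×10⁸ m/s) / (199.6×10⁻⁹ m) = 6.2116 eV

Therefore:
φ = 6.2116 - 2.022 = 4.19 eV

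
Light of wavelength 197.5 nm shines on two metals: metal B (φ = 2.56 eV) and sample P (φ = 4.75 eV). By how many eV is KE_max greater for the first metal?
2.1900 eV

Using KE_max = hc/λ - φ for each metal:

Photon energy: E = hc/λ = 6.2777 eV

For metal B (φ₁ = 2.56 eV):
KE₁ = E - φ₁ = 6.2777 - 2.56 = 3.7177 eV

For sample P (φ₂ = 4.75 eV):
KE₂ = E - φ₂ = 6.2777 - 4.75 = 1.5277 eV

Difference:
ΔKE = KE₁ - KE₂ = 3.7177 - 1.5277 = 2.1900 eV

Note: The difference equals the difference in work functions: 4.75 - 2.56 = 2.19 eV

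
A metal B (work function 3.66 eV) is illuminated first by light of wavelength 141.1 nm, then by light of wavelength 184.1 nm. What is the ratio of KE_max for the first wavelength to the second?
1.6675

Using Einstein's equation: KE_max = hc/λ - φ

For λ₁ = 141.1 nm:
E₁ = hc/λ₁ = 8.7870 eV
KE₁ = E₁ - φ = 8.7870 - 3.66 = 5.1270 eV

For λ₂ = 184.1 nm:
E₂ = hc/λ₂ = 6.7346 eV
KE₂ = E₂ - φ = 6.7346 - 3.66 = 3.0746 eV

Ratio: KE₁/KE₂ = 5.1270/3.0746 = 1.6675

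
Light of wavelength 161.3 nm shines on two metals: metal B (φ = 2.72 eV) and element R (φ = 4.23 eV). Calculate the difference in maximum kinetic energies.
1.5100 eV

Using KE_max = hc/λ - φ for each metal:

Photon energy: E = hc/λ = 7.6866 eV

For metal B (φ₁ = 2.72 eV):
KE₁ = E - φ₁ = 7.6866 - 2.72 = 4.9666 eV

For element R (φ₂ = 4.23 eV):
KE₂ = E - φ₂ = 7.6866 - 4.23 = 3.4566 eV

Difference:
ΔKE = KE₁ - KE₂ = 4.9666 - 3.4566 = 1.5100 eV

Note: The difference equals the difference in work functions: 4.23 - 2.72 = 1.51 eV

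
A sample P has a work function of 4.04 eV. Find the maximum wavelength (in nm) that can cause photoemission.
306.89 nm

The threshold wavelength is when the photon energy equals the work function:
hc/λ₀ = φ

Solving for λ₀:
λ₀ = hc/φ = (6.626×10⁻³⁴ J·s)(3×10⁸ m/s) / (4.04 eV × 1.602×10⁻¹⁹ J/eV)
λ₀ = 306.89 nm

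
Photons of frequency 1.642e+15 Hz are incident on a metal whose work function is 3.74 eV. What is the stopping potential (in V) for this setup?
3.0508 V

The stopping potential V_s satisfies: eV_s = KE_max

First, find KE_max using Einstein's equation:
E_photon = hf = (6.626×10⁻³⁴ J·s)(1.642e+15 Hz) = 6.7908 eV
KE_max = E_photon - φ = 6.7908 - 3.74 = 3.0508 eV

Since eV_s = KE_max:
V_s = KE_max/e = 3.0508 V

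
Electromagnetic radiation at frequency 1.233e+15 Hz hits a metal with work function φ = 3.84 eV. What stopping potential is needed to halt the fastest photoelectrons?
1.2593 V

The stopping potential V_s satisfies: eV_s = KE_max

First, find KE_max using Einstein's equation:
E_photon = hf = (6.626×10⁻³⁴ J·s)(1.233e+15 Hz) = 5.0993 eV
KE_max = E_photon - φ = 5.0993 - 3.84 = 1.2593 eV

Since eV_s = KE_max:
V_s = KE_max/e = 1.2593 V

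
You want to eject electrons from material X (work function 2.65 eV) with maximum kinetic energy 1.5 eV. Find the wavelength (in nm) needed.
298.76 nm

From Einstein's equation: KE_max = hc/λ - φ

Rearranging for λ:
hc/λ = KE_max + φ
λ = hc/(KE_max + φ)

Required photon energy:
E_photon = KE_max + φ = 1.5 + 2.65 = 4.15 eV

Required wavelength:
λ = hc/E_photon = (6.626×10⁻³⁴)(3×10⁸) / (4.15 × 1.602×10⁻¹⁹)
λ = 298.76 nm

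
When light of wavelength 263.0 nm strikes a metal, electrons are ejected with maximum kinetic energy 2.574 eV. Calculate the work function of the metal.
2.14 eV

From Einstein's photoelectric equation: KE_max = hf - φ = hc/λ - φ

Rearranging for φ:
φ = hc/λ - KE_max

Calculate photon energy:
E_photon = hc/λ = 4.7142 eV

Therefore:
φ = 4.7142 - 2.574 = 2.14 eV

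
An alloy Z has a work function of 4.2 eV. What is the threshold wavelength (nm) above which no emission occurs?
295.20 nm

The threshold wavelength is when the photon energy equals the work function:
hc/λ₀ = φ

Solving for λ₀:
λ₀ = hc/φ = (6.626×10⁻³⁴ J·s)(3×10⁸ m/s) / (4.2 eV × 1.602×10⁻¹⁹ J/eV)
λ₀ = 295.20 nm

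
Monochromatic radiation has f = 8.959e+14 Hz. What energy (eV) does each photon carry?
3.7051 eV

Using E = hf:

E = hf = (6.626×10⁻³⁴ J·s)(8.959e+14 Hz)
E = 3.7051 eV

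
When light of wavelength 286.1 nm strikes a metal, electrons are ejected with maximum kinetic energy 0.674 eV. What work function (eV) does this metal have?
3.66 eV

From Einstein's photoelectric equation: KE_max = hf - φ = hc/λ - φ

Rearranging for φ:
φ = hc/λ - KE_max

Calculate photon energy:
E_photon = hc/λ = 4.3336 eV

Therefore:
φ = 4.3336 - 0.674 = 3.66 eV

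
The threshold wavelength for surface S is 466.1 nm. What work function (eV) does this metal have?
2.66 eV

At the threshold wavelength, photon energy equals work function:
φ = hc/λ₀

Calculating:
φ = (6.626×10⁻³⁴ J·s)(3×10⁸ m/s) / (466.1×10⁻⁹ m)
φ = 2.66 eV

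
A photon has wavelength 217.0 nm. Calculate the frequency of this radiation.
1.3815e+15 Hz

Using the wave equation: c = fλ

Solving for frequency:
f = c/λ = (3×10⁸ m/s) / (217.0×10⁻⁹ m)
f = 1.3815e+15 Hz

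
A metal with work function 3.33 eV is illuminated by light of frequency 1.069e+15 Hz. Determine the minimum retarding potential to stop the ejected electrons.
1.0910 V

The stopping potential V_s satisfies: eV_s = KE_max

First, find KE_max using Einstein's equation:
E_photon = hf = (6.626×10⁻³⁴ J·s)(1.069e+15 Hz) = 4.4210 eV
KE_max = E_photon - φ = 4.4210 - 3.33 = 1.0910 eV

Since eV_s = KE_max:
V_s = KE_max/e = 1.0910 V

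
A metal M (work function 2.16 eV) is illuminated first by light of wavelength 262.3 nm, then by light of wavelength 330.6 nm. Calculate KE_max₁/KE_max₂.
1.6141

Using Einstein's equation: KE_max = hc/λ - φ

For λ₁ = 262.3 nm:
E₁ = hc/λ₁ = 4.7268 eV
KE₁ = E₁ - φ = 4.7268 - 2.16 = 2.5668 eV

For λ₂ = 330.6 nm:
E₂ = hc/λ₂ = 3.7503 eV
KE₂ = E₂ - φ = 3.7503 - 2.16 = 1.5903 eV

Ratio: KE₁/KE₂ = 2.5668/1.5903 = 1.6141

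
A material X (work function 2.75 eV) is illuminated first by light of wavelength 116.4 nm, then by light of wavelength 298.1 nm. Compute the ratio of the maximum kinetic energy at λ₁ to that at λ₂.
5.6073

Using Einstein's equation: KE_max = hc/λ - φ

For λ₁ = 116.4 nm:
E₁ = hc/λ₁ = 10.6516 eV
KE₁ = E₁ - φ = 10.6516 - 2.75 = 7.9016 eV

For λ₂ = 298.1 nm:
E₂ = hc/λ₂ = 4.1591 eV
KE₂ = E₂ - φ = 4.1591 - 2.75 = 1.4091 eV

Ratio: KE₁/KE₂ = 7.9016/1.4091 = 5.6073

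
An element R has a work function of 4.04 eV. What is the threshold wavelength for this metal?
306.89 nm

The threshold wavelength is when the photon energy equals the work function:
hc/λ₀ = φ

Solving for λ₀:
λ₀ = hc/φ = (6.626×10⁻³⁴ J·s)(3×10⁸ m/s) / (4.04 eV × 1.602×10⁻¹⁹ J/eV)
λ₀ = 306.89 nm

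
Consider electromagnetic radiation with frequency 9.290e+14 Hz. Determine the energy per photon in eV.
3.8420 eV

Using E = hf:

E = hf = (6.626×10⁻³⁴ J·s)(9.290e+14 Hz)
E = 3.8420 eV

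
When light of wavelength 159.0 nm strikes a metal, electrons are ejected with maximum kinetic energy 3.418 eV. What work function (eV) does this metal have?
4.38 eV

From Einstein's photoelectric equation: KE_max = hf - φ = hc/λ - φ

Rearranging for φ:
φ = hc/λ - KE_max

Calculate photon energy:
E_photon = hc/λ = 7.7977 eV

Therefore:
φ = 7.7977 - 3.418 = 4.38 eV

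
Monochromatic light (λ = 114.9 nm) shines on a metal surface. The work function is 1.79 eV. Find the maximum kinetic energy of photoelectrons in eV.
9.0006 eV

Using Einstein's photoelectric equation: KE_max = hf - φ = hc/λ - φ

First, calculate the photon energy:
E_photon = hc/λ = (6.626×10⁻³⁴ J·s)(3×10⁸ m/s) / (114.9×10⁻⁹ m)
E_photon = 10.7906 eV

Then, the maximum kinetic energy:
KE_max = E_photon - φ = 10.7906 eV - 1.79 eV = 9.0006 eV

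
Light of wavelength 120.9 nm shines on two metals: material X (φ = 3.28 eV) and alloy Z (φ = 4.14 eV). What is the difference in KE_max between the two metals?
0.8600 eV

Using KE_max = hc/λ - φ for each metal:

Photon energy: E = hc/λ = 10.2551 eV

For material X (φ₁ = 3.28 eV):
KE₁ = E - φ₁ = 10.2551 - 3.28 = 6.9751 eV

For alloy Z (φ₂ = 4.14 eV):
KE₂ = E - φ₂ = 10.2551 - 4.14 = 6.1151 eV

Difference:
ΔKE = KE₁ - KE₂ = 6.9751 - 6.1151 = 0.8600 eV

Note: The difference equals the difference in work functions: 4.14 - 3.28 = 0.86 eV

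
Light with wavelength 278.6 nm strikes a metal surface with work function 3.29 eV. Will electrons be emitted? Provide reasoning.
Yes

For photoemission, the photon energy must exceed the work function.

Photon energy: E = hc/λ = 4.4503 eV
Work function: φ = 3.29 eV

Since E_photon (4.4503 eV) > φ (3.29 eV), photoemission WILL occur.
The threshold wavelength is λ₀ = hc/φ = 376.9 nm.
Since 278.6 nm < 376.9 nm, the light has sufficient energy.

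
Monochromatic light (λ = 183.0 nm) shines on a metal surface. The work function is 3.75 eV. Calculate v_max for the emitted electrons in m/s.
1.0316e+06 m/s

First, find the maximum kinetic energy:
E_photon = hc/λ = 6.7751 eV
KE_max = E_photon - φ = 6.7751 - 3.75 = 3.0251 eV

Convert to Joules: KE_max = 3.0251 × 1.602×10⁻¹⁹ J = 4.8467e-19 J

Then use KE = ½mv² to find velocity:
v = √(2·KE/m) = √(2 × 4.8467e-19 J / 9.109e-31 kg)
v = 1.0316e+06 m/s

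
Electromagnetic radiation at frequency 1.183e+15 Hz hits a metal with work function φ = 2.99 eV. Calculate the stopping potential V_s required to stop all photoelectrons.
1.9025 V

The stopping potential V_s satisfies: eV_s = KE_max

First, find KE_max using Einstein's equation:
E_photon = hf = (6.626×10⁻³⁴ J·s)(1.183e+15 Hz) = 4.8925 eV
KE_max = E_photon - φ = 4.8925 - 2.99 = 1.9025 eV

Since eV_s = KE_max:
V_s = KE_max/e = 1.9025 V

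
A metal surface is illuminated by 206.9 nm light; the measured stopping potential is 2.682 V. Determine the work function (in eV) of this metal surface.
3.31 eV

The stopping potential gives the maximum kinetic energy: KE_max = eV_s = 2.682 eV

From Einstein's photoelectric equation: KE_max = hc/λ - φ
Rearranging: φ = hc/λ - KE_max

Calculate photon energy:
E_photon = hc/λ = (6.626×10⁻³⁴ J·s)(3×10⁸ m/s) / (206.9×10⁻⁹ m) = 5.9925 eV

Therefore:
φ = 5.9925 - 2.682 = 3.31 eV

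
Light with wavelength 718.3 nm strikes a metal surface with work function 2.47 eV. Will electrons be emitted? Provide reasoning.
No

For photoemission, the photon energy must exceed the work function.

Photon energy: E = hc/λ = 1.7261 eV
Work function: φ = 2.47 eV

Since E_photon (1.7261 eV) < φ (2.47 eV), photoemission will NOT occur.
The threshold wavelength is λ₀ = hc/φ = 502.0 nm.
Since 718.3 nm > 502.0 nm, the photons lack sufficient energy.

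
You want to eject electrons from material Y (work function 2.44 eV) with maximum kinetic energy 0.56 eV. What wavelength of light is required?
413.28 nm

From Einstein's equation: KE_max = hc/λ - φ

Rearranging for λ:
hc/λ = KE_max + φ
λ = hc/(KE_max + φ)

Required photon energy:
E_photon = KE_max + φ = 0.56 + 2.44 = 3.00 eV

Required wavelength:
λ = hc/E_photon = (6.626×10⁻³⁴)(3×10⁸) / (3.00 × 1.602×10⁻¹⁹)
λ = 413.28 nm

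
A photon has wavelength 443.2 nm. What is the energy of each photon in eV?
2.7975 eV

Using E = hf = hc/λ:

E = hc/λ = (6.626×10⁻³⁴ J·s)(3×10⁸ m/s) / (443.2×10⁻⁹ m)
E = 2.7975 eV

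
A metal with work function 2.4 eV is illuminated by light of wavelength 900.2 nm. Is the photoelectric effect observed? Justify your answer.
No

For photoemission, the photon energy must exceed the work function.

Photon energy: E = hc/λ = 1.3773 eV
Work function: φ = 2.4 eV

Since E_photon (1.3773 eV) < φ (2.4 eV), photoemission will NOT occur.
The threshold wavelength is λ₀ = hc/φ = 516.6 nm.
Since 900.2 nm > 516.6 nm, the photons lack sufficient energy.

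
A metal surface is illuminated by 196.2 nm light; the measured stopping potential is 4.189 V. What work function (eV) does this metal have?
2.13 eV

The stopping potential gives the maximum kinetic energy: KE_max = eV_s = 4.189 eV

From Einstein's photoelectric equation: KE_max = hc/λ - φ
Rearranging: φ = hc/λ - KE_max

Calculate photon energy:
E_photon = hc/λ = (6.626×10⁻³⁴ J·s)(3×10⁸ m/s) / (196.2×10⁻⁹ m) = 6.3193 eV

Therefore:
φ = 6.3193 - 4.189 = 2.13 eV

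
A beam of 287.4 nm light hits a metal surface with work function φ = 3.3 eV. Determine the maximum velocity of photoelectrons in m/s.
5.9723e+05 m/s

First, find the maximum kinetic energy:
E_photon = hc/λ = 4.3140 eV
KE_max = E_photon - φ = 4.3140 - 3.3 = 1.0140 eV

Convert to Joules: KE_max = 1.0140 × 1.602×10⁻¹⁹ J = 1.6246e-19 J

Then use KE = ½mv² to find velocity:
v = √(2·KE/m) = √(2 × 1.6246e-19 J / 9.109e-31 kg)
v = 5.9723e+05 m/s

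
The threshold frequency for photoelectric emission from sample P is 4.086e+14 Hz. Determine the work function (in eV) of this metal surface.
1.69 eV

At the threshold frequency, photon energy equals work function:
φ = hf₀

Calculating:
φ = (6.626×10⁻³⁴ J·s)(4.086e+14 Hz)
φ = 1.69 eV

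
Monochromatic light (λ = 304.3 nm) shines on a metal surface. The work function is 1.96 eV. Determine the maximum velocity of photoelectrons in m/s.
8.6242e+05 m/s

First, find the maximum kinetic energy:
E_photon = hc/λ = 4.0744 eV
KE_max = E_photon - φ = 4.0744 - 1.96 = 2.1144 eV

Convert to Joules: KE_max = 2.1144 × 1.602×10⁻¹⁹ J = 3.3877e-19 J

Then use KE = ½mv² to find velocity:
v = √(2·KE/m) = √(2 × 3.3877e-19 J / 9.109e-31 kg)
v = 8.6242e+05 m/s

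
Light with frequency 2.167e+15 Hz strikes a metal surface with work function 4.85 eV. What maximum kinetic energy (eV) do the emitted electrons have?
4.1120 eV

Using Einstein's photoelectric equation: KE_max = hf - φ

First, calculate the photon energy:
E_photon = hf = (6.626×10⁻³⁴ J·s)(2.167e+15 Hz)
E_photon = 8.9620 eV

Then, the maximum kinetic energy:
KE_max = E_photon - φ = 8.9620 eV - 4.85 eV = 4.1120 eV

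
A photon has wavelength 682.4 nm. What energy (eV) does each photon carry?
1.8169 eV

Using E = hf = hc/λ:

E = hc/λ = (6.626×10⁻³⁴ J·s)(3×10⁸ m/s) / (682.4×10⁻⁹ m)
E = 1.8169 eV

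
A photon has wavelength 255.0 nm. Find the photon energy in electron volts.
4.8621 eV

Using E = hf = hc/λ:

E = hc/λ = (6.626×10⁻³⁴ J·s)(3×10⁸ m/s) / (255.0×10⁻⁹ m)
E = 4.8621 eV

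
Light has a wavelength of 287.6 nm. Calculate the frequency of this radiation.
1.0424e+15 Hz

Using the wave equation: c = fλ

Solving for frequency:
f = c/λ = (3×10⁸ m/s) / (287.6×10⁻⁹ m)
f = 1.0424e+15 Hz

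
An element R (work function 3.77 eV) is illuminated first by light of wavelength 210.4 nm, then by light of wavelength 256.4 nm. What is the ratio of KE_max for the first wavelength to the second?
1.9921

Using Einstein's equation: KE_max = hc/λ - φ

For λ₁ = 210.4 nm:
E₁ = hc/λ₁ = 5.8928 eV
KE₁ = E₁ - φ = 5.8928 - 3.77 = 2.1228 eV

For λ₂ = 256.4 nm:
E₂ = hc/λ₂ = 4.8356 eV
KE₂ = E₂ - φ = 4.8356 - 3.77 = 1.0656 eV

Ratio: KE₁/KE₂ = 2.1228/1.0656 = 1.9921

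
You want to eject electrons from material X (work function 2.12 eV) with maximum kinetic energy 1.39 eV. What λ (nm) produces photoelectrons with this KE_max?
353.23 nm

From Einstein's equation: KE_max = hc/λ - φ

Rearranging for λ:
hc/λ = KE_max + φ
λ = hc/(KE_max + φ)

Required photon energy:
E_photon = KE_max + φ = 1.39 + 2.12 = 3.51 eV

Required wavelength:
λ = hc/E_photon = (6.626×10⁻³⁴)(3×10⁸) / (3.51 × 1.602×10⁻¹⁹)
λ = 353.23 nm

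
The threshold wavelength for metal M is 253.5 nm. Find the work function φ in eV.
4.89 eV

At the threshold wavelength, photon energy equals work function:
φ = hc/λ₀

Calculating:
φ = (6.626×10⁻³⁴ J·s)(3×10⁸ m/s) / (253.5×10⁻⁹ m)
φ = 4.89 eV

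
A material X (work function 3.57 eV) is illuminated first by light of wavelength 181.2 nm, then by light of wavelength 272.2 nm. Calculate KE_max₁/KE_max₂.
3.3226

Using Einstein's equation: KE_max = hc/λ - φ

For λ₁ = 181.2 nm:
E₁ = hc/λ₁ = 6.8424 eV
KE₁ = E₁ - φ = 6.8424 - 3.57 = 3.2724 eV

For λ₂ = 272.2 nm:
E₂ = hc/λ₂ = 4.5549 eV
KE₂ = E₂ - φ = 4.5549 - 3.57 = 0.9849 eV

Ratio: KE₁/KE₂ = 3.2724/0.9849 = 3.3226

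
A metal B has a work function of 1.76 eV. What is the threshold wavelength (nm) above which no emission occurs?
704.46 nm

The threshold wavelength is when the photon energy equals the work function:
hc/λ₀ = φ

Solving for λ₀:
λ₀ = hc/φ = (6.626×10⁻³⁴ J·s)(3×10⁸ m/s) / (1.76 eV × 1.602×10⁻¹⁹ J/eV)
λ₀ = 704.46 nm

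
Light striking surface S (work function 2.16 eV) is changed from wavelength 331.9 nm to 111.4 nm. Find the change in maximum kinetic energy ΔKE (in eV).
7.3941 eV

Using Einstein's equation: KE_max = hc/λ - φ

For λ₁ = 331.9 nm:
KE₁ = hc/λ₁ - φ = 3.7356 - 2.16 = 1.5756 eV

For λ₂ = 111.4 nm:
KE₂ = hc/λ₂ - φ = 11.1296 - 2.16 = 8.9696 eV

Change in KE:
ΔKE = KE₂ - KE₁ = 8.9696 - 1.5756 = 7.3941 eV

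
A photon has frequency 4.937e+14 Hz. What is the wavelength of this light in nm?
607.24 nm

Using the wave equation: c = fλ

Solving for wavelength:
λ = c/f = (3×10⁸ m/s) / (4.937e+14 Hz)
λ = 607.24 nm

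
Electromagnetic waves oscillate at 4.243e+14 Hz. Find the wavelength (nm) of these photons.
706.56 nm

Using the wave equation: c = fλ

Solving for wavelength:
λ = c/f = (3×10⁸ m/s) / (4.243e+14 Hz)
λ = 706.56 nm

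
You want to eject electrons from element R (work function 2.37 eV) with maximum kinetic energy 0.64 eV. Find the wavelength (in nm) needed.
411.91 nm

From Einstein's equation: KE_max = hc/λ - φ

Rearranging for λ:
hc/λ = KE_max + φ
λ = hc/(KE_max + φ)

Required photon energy:
E_photon = KE_max + φ = 0.64 + 2.37 = 3.01 eV

Required wavelength:
λ = hc/E_photon = (6.626×10⁻³⁴)(3×10⁸) / (3.01 × 1.602×10⁻¹⁹)
λ = 411.91 nm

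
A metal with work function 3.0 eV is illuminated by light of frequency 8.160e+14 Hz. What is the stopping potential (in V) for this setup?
0.3747 V

The stopping potential V_s satisfies: eV_s = KE_max

First, find KE_max using Einstein's equation:
E_photon = hf = (6.626×10⁻³⁴ J·s)(8.160e+14 Hz) = 3.3747 eV
KE_max = E_photon - φ = 3.3747 - 3.0 = 0.3747 eV

Since eV_s = KE_max:
V_s = KE_max/e = 0.3747 V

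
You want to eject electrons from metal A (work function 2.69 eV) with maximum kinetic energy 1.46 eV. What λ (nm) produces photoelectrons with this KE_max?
298.76 nm

From Einstein's equation: KE_max = hc/λ - φ

Rearranging for λ:
hc/λ = KE_max + φ
λ = hc/(KE_max + φ)

Required photon energy:
E_photon = KE_max + φ = 1.46 + 2.69 = 4.15 eV

Required wavelength:
λ = hc/E_photon = (6.626×10⁻³⁴)(3×10⁸) / (4.15 × 1.602×10⁻¹⁹)
λ = 298.76 nm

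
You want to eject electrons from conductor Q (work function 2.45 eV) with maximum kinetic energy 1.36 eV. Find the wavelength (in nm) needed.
325.42 nm

From Einstein's equation: KE_max = hc/λ - φ

Rearranging for λ:
hc/λ = KE_max + φ
λ = hc/(KE_max + φ)

Required photon energy:
E_photon = KE_max + φ = 1.36 + 2.45 = 3.81 eV

Required wavelength:
λ = hc/E_photon = (6.626×10⁻³⁴)(3×10⁸) / (3.81 × 1.602×10⁻¹⁹)
λ = 325.42 nm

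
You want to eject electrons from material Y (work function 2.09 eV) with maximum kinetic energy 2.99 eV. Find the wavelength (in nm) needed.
244.06 nm

From Einstein's equation: KE_max = hc/λ - φ

Rearranging for λ:
hc/λ = KE_max + φ
λ = hc/(KE_max + φ)

Required photon energy:
E_photon = KE_max + φ = 2.99 + 2.09 = 5.08 eV

Required wavelength:
λ = hc/E_photon = (6.626×10⁻³⁴)(3×10⁸) / (5.08 × 1.602×10⁻¹⁹)
λ = 244.06 nm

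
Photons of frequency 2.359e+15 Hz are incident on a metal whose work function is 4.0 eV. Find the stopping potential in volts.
5.7560 V

The stopping potential V_s satisfies: eV_s = KE_max

First, find KE_max using Einstein's equation:
E_photon = hf = (6.626×10⁻³⁴ J·s)(2.359e+15 Hz) = 9.7560 eV
KE_max = E_photon - φ = 9.7560 - 4.0 = 5.7560 eV

Since eV_s = KE_max:
V_s = KE_max/e = 5.7560 V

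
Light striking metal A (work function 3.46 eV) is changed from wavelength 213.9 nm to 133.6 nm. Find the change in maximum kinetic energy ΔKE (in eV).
3.4839 eV

Using Einstein's equation: KE_max = hc/λ - φ

For λ₁ = 213.9 nm:
KE₁ = hc/λ₁ - φ = 5.7964 - 3.46 = 2.3364 eV

For λ₂ = 133.6 nm:
KE₂ = hc/λ₂ - φ = 9.2803 - 3.46 = 5.8203 eV

Change in KE:
ΔKE = KE₂ - KE₁ = 5.8203 - 2.3364 = 3.4839 eV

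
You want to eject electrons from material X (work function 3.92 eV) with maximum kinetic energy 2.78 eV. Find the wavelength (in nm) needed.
185.05 nm

From Einstein's equation: KE_max = hc/λ - φ

Rearranging for λ:
hc/λ = KE_max + φ
λ = hc/(KE_max + φ)

Required photon energy:
E_photon = KE_max + φ = 2.78 + 3.92 = 6.70 eV

Required wavelength:
λ = hc/E_photon = (6.626×10⁻³⁴)(3×10⁸) / (6.70 × 1.602×10⁻¹⁹)
λ = 185.05 nm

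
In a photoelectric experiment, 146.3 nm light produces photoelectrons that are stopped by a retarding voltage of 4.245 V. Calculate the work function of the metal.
4.23 eV

The stopping potential gives the maximum kinetic energy: KE_max = eV_s = 4.245 eV

From Einstein's photoelectric equation: KE_max = hc/λ - φ
Rearranging: φ = hc/λ - KE_max

Calculate photon energy:
E_photon = hc/λ = (6.626×10⁻³⁴ J·s)(3×10⁸ m/s) / (146.3×10⁻⁹ m) = 8.4747 eV

Therefore:
φ = 8.4747 - 4.245 = 4.23 eV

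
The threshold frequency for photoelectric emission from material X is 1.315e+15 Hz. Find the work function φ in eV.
5.44 eV

At the threshold frequency, photon energy equals work function:
φ = hf₀

Calculating:
φ = (6.626×10⁻³⁴ J·s)(1.315e+15 Hz)
φ = 5.44 eV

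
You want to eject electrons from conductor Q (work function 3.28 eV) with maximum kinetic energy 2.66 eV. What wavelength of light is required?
208.73 nm

From Einstein's equation: KE_max = hc/λ - φ

Rearranging for λ:
hc/λ = KE_max + φ
λ = hc/(KE_max + φ)

Required photon energy:
E_photon = KE_max + φ = 2.66 + 3.28 = 5.94 eV

Required wavelength:
λ = hc/E_photon = (6.626×10⁻³⁴)(3×10⁸) / (5.94 × 1.602×10⁻¹⁹)
λ = 208.73 nm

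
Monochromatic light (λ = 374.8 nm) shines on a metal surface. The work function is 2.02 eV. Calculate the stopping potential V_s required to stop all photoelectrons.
1.2880 V

The stopping potential V_s satisfies: eV_s = KE_max

First, find KE_max using Einstein's equation:
E_photon = hc/λ = 3.3080 eV
KE_max = E_photon - φ = 3.3080 - 2.02 = 1.2880 eV

Since eV_s = KE_max:
V_s = KE_max/e = 1.2880 V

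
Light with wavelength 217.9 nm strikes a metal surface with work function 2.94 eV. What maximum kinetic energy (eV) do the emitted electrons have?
2.7500 eV

Using Einstein's photoelectric equation: KE_max = hf - φ = hc/λ - φ

First, calculate the photon energy:
E_photon = hc/λ = (6.626×10⁻³⁴ J·s)(3×10⁸ m/s) / (217.9×10⁻⁹ m)
E_photon = 5.6900 eV

Then, the maximum kinetic energy:
KE_max = E_photon - φ = 5.6900 eV - 2.94 eV = 2.7500 eV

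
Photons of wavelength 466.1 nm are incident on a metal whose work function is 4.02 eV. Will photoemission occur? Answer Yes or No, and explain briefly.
No

For photoemission, the photon energy must exceed the work function.

Photon energy: E = hc/λ = 2.6600 eV
Work function: φ = 4.02 eV

Since E_photon (2.6600 eV) < φ (4.02 eV), photoemission will NOT occur.
The threshold wavelength is λ₀ = hc/φ = 308.4 nm.
Since 466.1 nm > 308.4 nm, the photons lack sufficient energy.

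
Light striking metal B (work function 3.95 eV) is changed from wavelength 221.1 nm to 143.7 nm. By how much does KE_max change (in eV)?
3.0204 eV

Using Einstein's equation: KE_max = hc/λ - φ

For λ₁ = 221.1 nm:
KE₁ = hc/λ₁ - φ = 5.6076 - 3.95 = 1.6576 eV

For λ₂ = 143.7 nm:
KE₂ = hc/λ₂ - φ = 8.6280 - 3.95 = 4.6780 eV

Change in KE:
ΔKE = KE₂ - KE₁ = 4.6780 - 1.6576 = 3.0204 eV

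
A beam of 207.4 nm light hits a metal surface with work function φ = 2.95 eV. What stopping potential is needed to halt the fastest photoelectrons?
3.0280 V

The stopping potential V_s satisfies: eV_s = KE_max

First, find KE_max using Einstein's equation:
E_photon = hc/λ = 5.9780 eV
KE_max = E_photon - φ = 5.9780 - 2.95 = 3.0280 eV

Since eV_s = KE_max:
V_s = KE_max/e = 3.0280 V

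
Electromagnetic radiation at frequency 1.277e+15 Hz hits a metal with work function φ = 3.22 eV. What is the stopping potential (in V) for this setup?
2.0612 V

The stopping potential V_s satisfies: eV_s = KE_max

First, find KE_max using Einstein's equation:
E_photon = hf = (6.626×10⁻³⁴ J·s)(1.277e+15 Hz) = 5.2812 eV
KE_max = E_photon - φ = 5.2812 - 3.22 = 2.0612 eV

Since eV_s = KE_max:
V_s = KE_max/e = 2.0612 V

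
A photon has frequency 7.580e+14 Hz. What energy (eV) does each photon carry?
3.1348 eV

Using E = hf:

E = hf = (6.626×10⁻³⁴ J·s)(7.580e+14 Hz)
E = 3.1348 eV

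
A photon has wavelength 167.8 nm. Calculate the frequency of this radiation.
1.7866e+15 Hz

Using the wave equation: c = fλ

Solving for frequency:
f = c/λ = (3×10⁸ m/s) / (167.8×10⁻⁹ m)
f = 1.7866e+15 Hz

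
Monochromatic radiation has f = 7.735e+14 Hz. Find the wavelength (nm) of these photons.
387.58 nm

Using the wave equation: c = fλ

Solving for wavelength:
λ = c/f = (3×10⁸ m/s) / (7.735e+14 Hz)
λ = 387.58 nm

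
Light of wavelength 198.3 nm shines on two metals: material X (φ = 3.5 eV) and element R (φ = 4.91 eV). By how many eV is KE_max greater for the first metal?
1.4100 eV

Using KE_max = hc/λ - φ for each metal:

Photon energy: E = hc/λ = 6.2524 eV

For material X (φ₁ = 3.5 eV):
KE₁ = E - φ₁ = 6.2524 - 3.5 = 2.7524 eV

For element R (φ₂ = 4.91 eV):
KE₂ = E - φ₂ = 6.2524 - 4.91 = 1.3424 eV

Difference:
ΔKE = KE₁ - KE₂ = 2.7524 - 1.3424 = 1.4100 eV

Note: The difference equals the difference in work functions: 4.91 - 3.5 = 1.41 eV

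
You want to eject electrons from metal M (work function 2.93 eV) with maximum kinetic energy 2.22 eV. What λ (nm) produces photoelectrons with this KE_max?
240.75 nm

From Einstein's equation: KE_max = hc/λ - φ

Rearranging for λ:
hc/λ = KE_max + φ
λ = hc/(KE_max + φ)

Required photon energy:
E_photon = KE_max + φ = 2.22 + 2.93 = 5.15 eV

Required wavelength:
λ = hc/E_photon = (6.626×10⁻³⁴)(3×10⁸) / (5.15 × 1.602×10⁻¹⁹)
λ = 240.75 nm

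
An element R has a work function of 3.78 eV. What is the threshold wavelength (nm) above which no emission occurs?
328.00 nm

The threshold wavelength is when the photon energy equals the work function:
hc/λ₀ = φ

Solving for λ₀:
λ₀ = hc/φ = (6.626×10⁻³⁴ J·s)(3×10⁸ m/s) / (3.78 eV × 1.602×10⁻¹⁹ J/eV)
λ₀ = 328.00 nm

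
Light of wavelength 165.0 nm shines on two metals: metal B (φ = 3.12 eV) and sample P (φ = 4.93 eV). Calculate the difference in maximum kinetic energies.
1.8100 eV

Using KE_max = hc/λ - φ for each metal:

Photon energy: E = hc/λ = 7.5142 eV

For metal B (φ₁ = 3.12 eV):
KE₁ = E - φ₁ = 7.5142 - 3.12 = 4.3942 eV

For sample P (φ₂ = 4.93 eV):
KE₂ = E - φ₂ = 7.5142 - 4.93 = 2.5842 eV

Difference:
ΔKE = KE₁ - KE₂ = 4.3942 - 2.5842 = 1.8100 eV

Note: The difference equals the difference in work functions: 4.93 - 3.12 = 1.81 eV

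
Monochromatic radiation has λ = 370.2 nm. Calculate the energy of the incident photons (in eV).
3.3491 eV

Using E = hf = hc/λ:

E = hc/λ = (6.626×10⁻³⁴ J·s)(3×10⁸ m/s) / (370.2×10⁻⁹ m)
E = 3.3491 eV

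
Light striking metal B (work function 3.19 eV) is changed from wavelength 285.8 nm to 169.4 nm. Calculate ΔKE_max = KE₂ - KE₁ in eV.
2.9809 eV

Using Einstein's equation: KE_max = hc/λ - φ

For λ₁ = 285.8 nm:
KE₁ = hc/λ₁ - φ = 4.3381 - 3.19 = 1.1481 eV

For λ₂ = 169.4 nm:
KE₂ = hc/λ₂ - φ = 7.3190 - 3.19 = 4.1290 eV

Change in KE:
ΔKE = KE₂ - KE₁ = 4.1290 - 1.1481 = 2.9809 eV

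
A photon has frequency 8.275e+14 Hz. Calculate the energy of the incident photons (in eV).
3.4223 eV

Using E = hf:

E = hf = (6.626×10⁻³⁴ J·s)(8.275e+14 Hz)
E = 3.4223 eV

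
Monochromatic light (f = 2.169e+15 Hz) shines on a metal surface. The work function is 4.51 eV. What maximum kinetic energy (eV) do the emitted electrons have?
4.4603 eV

Using Einstein's photoelectric equation: KE_max = hf - φ

First, calculate the photon energy:
E_photon = hf = (6.626×10⁻³⁴ J·s)(2.169e+15 Hz)
E_photon = 8.9703 eV

Then, the maximum kinetic energy:
KE_max = E_photon - φ = 8.9703 eV - 4.51 eV = 4.4603 eV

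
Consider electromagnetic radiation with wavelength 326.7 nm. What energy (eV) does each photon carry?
3.7950 eV

Using E = hf = hc/λ:

E = hc/λ = (6.626×10⁻³⁴ J·s)(3×10⁸ m/s) / (326.7×10⁻⁹ m)
E = 3.7950 eV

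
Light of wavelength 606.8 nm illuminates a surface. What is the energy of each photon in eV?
2.0432 eV

Using E = hf = hc/λ:

E = hc/λ = (6.626×10⁻³⁴ J·s)(3×10⁸ m/s) / (606.8×10⁻⁹ m)
E = 2.0432 eV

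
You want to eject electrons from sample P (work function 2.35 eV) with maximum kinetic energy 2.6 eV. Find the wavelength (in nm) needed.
250.47 nm

From Einstein's equation: KE_max = hc/λ - φ

Rearranging for λ:
hc/λ = KE_max + φ
λ = hc/(KE_max + φ)

Required photon energy:
E_photon = KE_max + φ = 2.6 + 2.35 = 4.95 eV

Required wavelength:
λ = hc/E_photon = (6.626×10⁻³⁴)(3×10⁸) / (4.95 × 1.602×10⁻¹⁹)
λ = 250.47 nm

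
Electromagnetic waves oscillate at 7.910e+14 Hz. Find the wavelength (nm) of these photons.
379.00 nm

Using the wave equation: c = fλ

Solving for wavelength:
λ = c/f = (3×10⁸ m/s) / (7.910e+14 Hz)
λ = 379.00 nm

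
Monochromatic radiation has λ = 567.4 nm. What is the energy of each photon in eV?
2.1851 eV

Using E = hf = hc/λ:

E = hc/λ = (6.626×10⁻³⁴ J·s)(3×10⁸ m/s) / (567.4×10⁻⁹ m)
E = 2.1851 eV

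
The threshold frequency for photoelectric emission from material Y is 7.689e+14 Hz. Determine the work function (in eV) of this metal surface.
3.18 eV

At the threshold frequency, photon energy equals work function:
φ = hf₀

Calculating:
φ = (6.626×10⁻³⁴ J·s)(7.689e+14 Hz)
φ = 3.18 eV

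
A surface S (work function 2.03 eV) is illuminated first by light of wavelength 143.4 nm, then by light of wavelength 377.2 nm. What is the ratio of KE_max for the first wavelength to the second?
5.2635

Using Einstein's equation: KE_max = hc/λ - φ

For λ₁ = 143.4 nm:
E₁ = hc/λ₁ = 8.6460 eV
KE₁ = E₁ - φ = 8.6460 - 2.03 = 6.6160 eV

For λ₂ = 377.2 nm:
E₂ = hc/λ₂ = 3.2870 eV
KE₂ = E₂ - φ = 3.2870 - 2.03 = 1.2570 eV

Ratio: KE₁/KE₂ = 6.6160/1.2570 = 5.2635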